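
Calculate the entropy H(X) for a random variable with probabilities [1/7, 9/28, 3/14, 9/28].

H(X) = -Σ p(x) log₂ p(x)
  -1/7 × log₂(1/7) = 0.4011
  -9/28 × log₂(9/28) = 0.5263
  -3/14 × log₂(3/14) = 0.4762
  -9/28 × log₂(9/28) = 0.5263
H(X) = 1.9299 bits


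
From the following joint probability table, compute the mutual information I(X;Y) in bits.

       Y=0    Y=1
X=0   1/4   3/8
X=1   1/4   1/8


H(X) = 0.9544, H(Y) = 1.0000, H(X,Y) = 1.9056
I(X;Y) = H(X) + H(Y) - H(X,Y) = 0.0488 bits


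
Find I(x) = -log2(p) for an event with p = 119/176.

Information content I(x) = -log₂(p(x))
I = -log₂(119/176) = -log₂(0.6761)
I = 0.5646 bits


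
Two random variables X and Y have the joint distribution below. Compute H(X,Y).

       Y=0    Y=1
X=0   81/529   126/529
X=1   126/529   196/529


H(X,Y) = -Σ p(x,y) log₂ p(x,y)
  p(0,0)=81/529: -0.1531 × log₂(0.1531) = 0.4145
  p(0,1)=126/529: -0.2382 × log₂(0.2382) = 0.4930
  p(1,0)=126/529: -0.2382 × log₂(0.2382) = 0.4930
  p(1,1)=196/529: -0.3705 × log₂(0.3705) = 0.5307
H(X,Y) = 1.9313 bits


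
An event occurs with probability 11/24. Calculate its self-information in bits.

Information content I(x) = -log₂(p(x))
I = -log₂(11/24) = -log₂(0.4583)
I = 1.1255 bits


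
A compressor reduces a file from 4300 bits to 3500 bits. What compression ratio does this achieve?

Compression ratio = Original / Compressed
= 4300 / 3500 = 1.23:1


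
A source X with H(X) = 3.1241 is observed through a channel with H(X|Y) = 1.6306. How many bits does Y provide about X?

I(X;Y) = H(X) - H(X|Y)
I(X;Y) = 3.1241 - 1.6306 = 1.4935 bits


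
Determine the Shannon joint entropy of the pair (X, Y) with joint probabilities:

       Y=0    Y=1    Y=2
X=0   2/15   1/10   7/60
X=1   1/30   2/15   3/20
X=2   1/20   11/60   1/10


H(X,Y) = -Σ p(x,y) log₂ p(x,y)
  p(0,0)=2/15: -0.1333 × log₂(0.1333) = 0.3876
  p(0,1)=1/10: -0.1000 × log₂(0.1000) = 0.3322
  p(0,2)=7/60: -0.1167 × log₂(0.1167) = 0.3616
  p(1,0)=1/30: -0.0333 × log₂(0.0333) = 0.1636
  p(1,1)=2/15: -0.1333 × log₂(0.1333) = 0.3876
  p(1,2)=3/20: -0.1500 × log₂(0.1500) = 0.4105
  p(2,0)=1/20: -0.0500 × log₂(0.0500) = 0.2161
  p(2,1)=11/60: -0.1833 × log₂(0.1833) = 0.4487
  p(2,2)=1/10: -0.1000 × log₂(0.1000) = 0.3322
H(X,Y) = 3.0401 bits


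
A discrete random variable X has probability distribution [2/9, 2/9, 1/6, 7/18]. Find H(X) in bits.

H(X) = -Σ p(x) log₂ p(x)
  -2/9 × log₂(2/9) = 0.4822
  -2/9 × log₂(2/9) = 0.4822
  -1/6 × log₂(1/6) = 0.4308
  -7/18 × log₂(7/18) = 0.5299
H(X) = 1.9251 bits


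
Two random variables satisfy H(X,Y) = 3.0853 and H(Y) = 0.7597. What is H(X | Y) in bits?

Chain rule: H(X,Y) = H(X|Y) + H(Y)
H(X|Y) = H(X,Y) - H(Y) = 3.0853 - 0.7597 = 2.3256 bits


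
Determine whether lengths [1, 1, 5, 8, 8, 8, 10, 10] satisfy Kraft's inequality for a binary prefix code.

Kraft inequality: Σ 2^(-l_i) ≤ 1 for prefix-free code
Calculating: 2^(-1) + 2^(-1) + 2^(-5) + 2^(-8) + 2^(-8) + 2^(-8) + 2^(-10) + 2^(-10)
= 0.5 + 0.5 + 0.03125 + 0.00390625 + 0.00390625 + 0.00390625 + 0.0009765625 + 0.0009765625
= 1.0449
Since 1.0449 > 1, prefix-free code does not exist


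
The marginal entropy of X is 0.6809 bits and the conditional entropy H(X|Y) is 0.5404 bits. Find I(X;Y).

I(X;Y) = H(X) - H(X|Y)
I(X;Y) = 0.6809 - 0.5404 = 0.1405 bits


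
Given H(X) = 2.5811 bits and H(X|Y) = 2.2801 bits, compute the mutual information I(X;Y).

I(X;Y) = H(X) - H(X|Y)
I(X;Y) = 2.5811 - 2.2801 = 0.301 bits


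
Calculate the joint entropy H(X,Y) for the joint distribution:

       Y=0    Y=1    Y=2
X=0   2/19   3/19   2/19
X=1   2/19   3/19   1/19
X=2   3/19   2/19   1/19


H(X,Y) = -Σ p(x,y) log₂ p(x,y)
  p(0,0)=2/19: -0.1053 × log₂(0.1053) = 0.3419
  p(0,1)=3/19: -0.1579 × log₂(0.1579) = 0.4205
  p(0,2)=2/19: -0.1053 × log₂(0.1053) = 0.3419
  p(1,0)=2/19: -0.1053 × log₂(0.1053) = 0.3419
  p(1,1)=3/19: -0.1579 × log₂(0.1579) = 0.4205
  p(1,2)=1/19: -0.0526 × log₂(0.0526) = 0.2236
  p(2,0)=3/19: -0.1579 × log₂(0.1579) = 0.4205
  p(2,1)=2/19: -0.1053 × log₂(0.1053) = 0.3419
  p(2,2)=1/19: -0.0526 × log₂(0.0526) = 0.2236
H(X,Y) = 3.0761 bits


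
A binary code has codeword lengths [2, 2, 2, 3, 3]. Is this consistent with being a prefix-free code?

Kraft inequality: Σ 2^(-l_i) ≤ 1 for prefix-free code
Calculating: 2^(-2) + 2^(-2) + 2^(-2) + 2^(-3) + 2^(-3)
= 0.25 + 0.25 + 0.25 + 0.125 + 0.125
= 1.0000
Since 1.0000 ≤ 1, prefix-free code exists


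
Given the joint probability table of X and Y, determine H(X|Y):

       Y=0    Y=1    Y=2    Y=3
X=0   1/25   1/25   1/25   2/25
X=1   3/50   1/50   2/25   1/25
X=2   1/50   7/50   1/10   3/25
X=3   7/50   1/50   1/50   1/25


H(X|Y) = Σ_y p(y) H(X|Y=y)
  p(Y=0) = 13/50, H(X|Y=0) = 1.6692
  p(Y=1) = 11/50, H(X|Y=1) = 1.4911
  p(Y=2) = 6/25, H(X|Y=2) = 1.7842
  p(Y=3) = 7/25, H(X|Y=3) = 1.8424
H(X|Y) = 0.2600×1.6692 + 0.2200×1.4911 + 0.2400×1.7842 + 0.2800×1.8424 = 1.7061 bits


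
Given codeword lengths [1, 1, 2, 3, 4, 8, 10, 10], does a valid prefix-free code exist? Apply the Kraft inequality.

Kraft inequality: Σ 2^(-l_i) ≤ 1 for prefix-free code
Calculating: 2^(-1) + 2^(-1) + 2^(-2) + 2^(-3) + 2^(-4) + 2^(-8) + 2^(-10) + 2^(-10)
= 0.5 + 0.5 + 0.25 + 0.125 + 0.0625 + 0.00390625 + 0.0009765625 + 0.0009765625
= 1.4434
Since 1.4434 > 1, prefix-free code does not exist


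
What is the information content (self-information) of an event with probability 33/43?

Information content I(x) = -log₂(p(x))
I = -log₂(33/43) = -log₂(0.7674)
I = 0.3819 bits


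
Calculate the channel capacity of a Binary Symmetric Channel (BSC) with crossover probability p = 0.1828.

For BSC with error probability p:
C = 1 - H(p) where H(p) is binary entropy
H(0.1828) = -0.1828 × log₂(0.1828) - 0.8172 × log₂(0.8172)
H(p) = 0.6862
C = 1 - 0.6862 = 0.3138 bits/use


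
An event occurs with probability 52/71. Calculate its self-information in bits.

Information content I(x) = -log₂(p(x))
I = -log₂(52/71) = -log₂(0.7324)
I = 0.4493 bits


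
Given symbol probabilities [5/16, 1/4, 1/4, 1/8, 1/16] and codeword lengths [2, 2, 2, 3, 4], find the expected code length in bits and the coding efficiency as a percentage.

Average length L = Σ p_i × l_i = 2.2500 bits
Entropy H = 2.1494 bits
Efficiency η = H/L × 100% = 95.53%


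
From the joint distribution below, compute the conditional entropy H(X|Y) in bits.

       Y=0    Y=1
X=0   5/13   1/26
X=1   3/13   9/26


H(X|Y) = Σ_y p(y) H(X|Y=y)
  p(Y=0) = 8/13, H(X|Y=0) = 0.9544
  p(Y=1) = 5/13, H(X|Y=1) = 0.4690
H(X|Y) = 0.6154×0.9544 + 0.3846×0.4690 = 0.7677 bits


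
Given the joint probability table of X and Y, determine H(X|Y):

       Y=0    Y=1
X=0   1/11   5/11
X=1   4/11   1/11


H(X|Y) = Σ_y p(y) H(X|Y=y)
  p(Y=0) = 5/11, H(X|Y=0) = 0.7219
  p(Y=1) = 6/11, H(X|Y=1) = 0.6500
H(X|Y) = 0.4545×0.7219 + 0.5455×0.6500 = 0.6827 bits


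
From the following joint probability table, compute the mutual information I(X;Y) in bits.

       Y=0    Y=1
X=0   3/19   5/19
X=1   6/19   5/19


H(X) = 0.9819, H(Y) = 0.9980, H(X,Y) = 1.9593
I(X;Y) = H(X) + H(Y) - H(X,Y) = 0.0206 bits


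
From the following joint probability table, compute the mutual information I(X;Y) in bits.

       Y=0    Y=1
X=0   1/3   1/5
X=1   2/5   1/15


H(X) = 0.9968, H(Y) = 0.8366, H(X,Y) = 1.7819
I(X;Y) = H(X) + H(Y) - H(X,Y) = 0.0515 bits


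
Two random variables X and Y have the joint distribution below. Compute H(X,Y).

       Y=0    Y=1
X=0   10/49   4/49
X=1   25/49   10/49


H(X,Y) = -Σ p(x,y) log₂ p(x,y)
  p(0,0)=10/49: -0.2041 × log₂(0.2041) = 0.4679
  p(0,1)=4/49: -0.0816 × log₂(0.0816) = 0.2951
  p(1,0)=25/49: -0.5102 × log₂(0.5102) = 0.4953
  p(1,1)=10/49: -0.2041 × log₂(0.2041) = 0.4679
H(X,Y) = 1.7262 bits


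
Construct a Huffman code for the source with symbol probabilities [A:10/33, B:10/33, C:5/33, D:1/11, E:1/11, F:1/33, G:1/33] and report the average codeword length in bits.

Huffman tree construction:
Combine smallest probabilities repeatedly
Resulting codes:
  A: 10 (length 2)
  B: 11 (length 2)
  C: 011 (length 3)
  D: 001 (length 3)
  E: 010 (length 3)
  F: 0000 (length 4)
  G: 0001 (length 4)
Average length = Σ p(s) × length(s) = 2.4545 bits


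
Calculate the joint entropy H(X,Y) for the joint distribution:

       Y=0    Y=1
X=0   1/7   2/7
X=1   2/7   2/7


H(X,Y) = -Σ p(x,y) log₂ p(x,y)
  p(0,0)=1/7: -0.1429 × log₂(0.1429) = 0.4011
  p(0,1)=2/7: -0.2857 × log₂(0.2857) = 0.5164
  p(1,0)=2/7: -0.2857 × log₂(0.2857) = 0.5164
  p(1,1)=2/7: -0.2857 × log₂(0.2857) = 0.5164
H(X,Y) = 1.9502 bits


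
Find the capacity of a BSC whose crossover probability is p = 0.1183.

For BSC with error probability p:
C = 1 - H(p) where H(p) is binary entropy
H(0.1183) = -0.1183 × log₂(0.1183) - 0.8817 × log₂(0.8817)
H(p) = 0.5245
C = 1 - 0.5245 = 0.4755 bits/use


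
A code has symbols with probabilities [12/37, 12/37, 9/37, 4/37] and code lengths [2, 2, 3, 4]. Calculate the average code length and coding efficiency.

Average length L = Σ p_i × l_i = 2.4595 bits
Entropy H = 1.8968 bits
Efficiency η = H/L × 100% = 77.12%


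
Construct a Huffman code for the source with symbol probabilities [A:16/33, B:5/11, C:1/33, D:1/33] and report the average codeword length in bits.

Huffman tree construction:
Combine smallest probabilities repeatedly
Resulting codes:
  A: 0 (length 1)
  B: 11 (length 2)
  C: 100 (length 3)
  D: 101 (length 3)
Average length = Σ p(s) × length(s) = 1.5758 bits


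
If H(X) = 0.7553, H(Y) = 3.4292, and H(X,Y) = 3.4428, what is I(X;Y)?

I(X;Y) = H(X) + H(Y) - H(X,Y)
I(X;Y) = 0.7553 + 3.4292 - 3.4428 = 0.7417 bits


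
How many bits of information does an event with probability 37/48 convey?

Information content I(x) = -log₂(p(x))
I = -log₂(37/48) = -log₂(0.7708)
I = 0.3755 bits


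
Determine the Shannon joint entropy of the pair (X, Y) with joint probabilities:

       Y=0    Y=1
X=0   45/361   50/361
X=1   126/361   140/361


H(X,Y) = -Σ p(x,y) log₂ p(x,y)
  p(0,0)=45/361: -0.1247 × log₂(0.1247) = 0.3745
  p(0,1)=50/361: -0.1385 × log₂(0.1385) = 0.3950
  p(1,0)=126/361: -0.3490 × log₂(0.3490) = 0.5300
  p(1,1)=140/361: -0.3878 × log₂(0.3878) = 0.5300
H(X,Y) = 1.8295 bits


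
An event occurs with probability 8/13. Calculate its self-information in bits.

Information content I(x) = -log₂(p(x))
I = -log₂(8/13) = -log₂(0.6154)
I = 0.7004 bits


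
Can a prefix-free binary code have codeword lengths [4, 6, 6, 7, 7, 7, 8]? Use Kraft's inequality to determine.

Kraft inequality: Σ 2^(-l_i) ≤ 1 for prefix-free code
Calculating: 2^(-4) + 2^(-6) + 2^(-6) + 2^(-7) + 2^(-7) + 2^(-7) + 2^(-8)
= 0.0625 + 0.015625 + 0.015625 + 0.0078125 + 0.0078125 + 0.0078125 + 0.00390625
= 0.1211
Since 0.1211 ≤ 1, prefix-free code exists


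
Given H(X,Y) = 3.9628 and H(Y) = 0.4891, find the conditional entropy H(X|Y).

Chain rule: H(X,Y) = H(X|Y) + H(Y)
H(X|Y) = H(X,Y) - H(Y) = 3.9628 - 0.4891 = 3.4737 bits


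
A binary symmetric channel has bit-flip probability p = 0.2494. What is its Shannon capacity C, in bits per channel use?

For BSC with error probability p:
C = 1 - H(p) where H(p) is binary entropy
H(0.2494) = -0.2494 × log₂(0.2494) - 0.7506 × log₂(0.7506)
H(p) = 0.8103
C = 1 - 0.8103 = 0.1897 bits/use


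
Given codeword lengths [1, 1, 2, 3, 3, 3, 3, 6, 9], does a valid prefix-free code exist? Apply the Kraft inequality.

Kraft inequality: Σ 2^(-l_i) ≤ 1 for prefix-free code
Calculating: 2^(-1) + 2^(-1) + 2^(-2) + 2^(-3) + 2^(-3) + 2^(-3) + 2^(-3) + 2^(-6) + 2^(-9)
= 0.5 + 0.5 + 0.25 + 0.125 + 0.125 + 0.125 + 0.125 + 0.015625 + 0.001953125
= 1.7676
Since 1.7676 > 1, prefix-free code does not exist


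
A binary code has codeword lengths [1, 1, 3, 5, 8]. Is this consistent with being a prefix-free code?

Kraft inequality: Σ 2^(-l_i) ≤ 1 for prefix-free code
Calculating: 2^(-1) + 2^(-1) + 2^(-3) + 2^(-5) + 2^(-8)
= 0.5 + 0.5 + 0.125 + 0.03125 + 0.00390625
= 1.1602
Since 1.1602 > 1, prefix-free code does not exist


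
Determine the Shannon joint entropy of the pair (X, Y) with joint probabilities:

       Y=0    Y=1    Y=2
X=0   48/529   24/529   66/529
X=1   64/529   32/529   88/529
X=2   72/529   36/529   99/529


H(X,Y) = -Σ p(x,y) log₂ p(x,y)
  p(0,0)=48/529: -0.0907 × log₂(0.0907) = 0.3141
  p(0,1)=24/529: -0.0454 × log₂(0.0454) = 0.2024
  p(0,2)=66/529: -0.1248 × log₂(0.1248) = 0.3746
  p(1,0)=64/529: -0.1210 × log₂(0.1210) = 0.3687
  p(1,1)=32/529: -0.0605 × log₂(0.0605) = 0.2448
  p(1,2)=88/529: -0.1664 × log₂(0.1664) = 0.4305
  p(2,0)=72/529: -0.1361 × log₂(0.1361) = 0.3916
  p(2,1)=36/529: -0.0681 × log₂(0.0681) = 0.2639
  p(2,2)=99/529: -0.1871 × log₂(0.1871) = 0.4525
H(X,Y) = 3.0431 bits


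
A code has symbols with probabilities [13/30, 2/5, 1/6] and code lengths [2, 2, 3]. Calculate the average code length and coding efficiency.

Average length L = Σ p_i × l_i = 2.1667 bits
Entropy H = 1.4824 bits
Efficiency η = H/L × 100% = 68.42%


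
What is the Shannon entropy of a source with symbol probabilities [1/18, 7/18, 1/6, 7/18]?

H(X) = -Σ p(x) log₂ p(x)
  -1/18 × log₂(1/18) = 0.2317
  -7/18 × log₂(7/18) = 0.5299
  -1/6 × log₂(1/6) = 0.4308
  -7/18 × log₂(7/18) = 0.5299
H(X) = 1.7223 bits


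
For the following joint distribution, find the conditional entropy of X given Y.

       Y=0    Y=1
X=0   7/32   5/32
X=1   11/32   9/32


H(X|Y) = Σ_y p(y) H(X|Y=y)
  p(Y=0) = 9/16, H(X|Y=0) = 0.9641
  p(Y=1) = 7/16, H(X|Y=1) = 0.9403
H(X|Y) = 0.5625×0.9641 + 0.4375×0.9403 = 0.9537 bits


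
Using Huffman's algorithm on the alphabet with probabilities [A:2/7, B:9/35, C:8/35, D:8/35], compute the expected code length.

Huffman tree construction:
Combine smallest probabilities repeatedly
Resulting codes:
  A: 11 (length 2)
  B: 10 (length 2)
  C: 00 (length 2)
  D: 01 (length 2)
Average length = Σ p(s) × length(s) = 2.0000 bits


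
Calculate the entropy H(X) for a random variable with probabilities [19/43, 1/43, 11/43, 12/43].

H(X) = -Σ p(x) log₂ p(x)
  -19/43 × log₂(19/43) = 0.5207
  -1/43 × log₂(1/43) = 0.1262
  -11/43 × log₂(11/43) = 0.5031
  -12/43 × log₂(12/43) = 0.5139
H(X) = 1.6638 bits


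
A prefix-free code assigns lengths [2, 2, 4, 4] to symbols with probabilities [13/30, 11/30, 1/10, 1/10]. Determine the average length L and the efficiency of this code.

Average length L = Σ p_i × l_i = 2.4000 bits
Entropy H = 1.7179 bits
Efficiency η = H/L × 100% = 71.58%


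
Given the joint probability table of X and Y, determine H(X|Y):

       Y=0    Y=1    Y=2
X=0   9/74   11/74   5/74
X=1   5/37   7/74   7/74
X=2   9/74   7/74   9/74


H(X|Y) = Σ_y p(y) H(X|Y=y)
  p(Y=0) = 14/37, H(X|Y=0) = 1.5831
  p(Y=1) = 25/74, H(X|Y=1) = 1.5496
  p(Y=2) = 21/74, H(X|Y=2) = 1.5452
H(X|Y) = 0.3784×1.5831 + 0.3378×1.5496 + 0.2838×1.5452 = 1.5610 bits


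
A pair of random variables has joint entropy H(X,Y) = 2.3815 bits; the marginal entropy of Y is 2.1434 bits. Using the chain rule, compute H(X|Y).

Chain rule: H(X,Y) = H(X|Y) + H(Y)
H(X|Y) = H(X,Y) - H(Y) = 2.3815 - 2.1434 = 0.2381 bits


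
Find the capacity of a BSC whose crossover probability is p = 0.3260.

For BSC with error probability p:
C = 1 - H(p) where H(p) is binary entropy
H(0.3260) = -0.3260 × log₂(0.3260) - 0.6740 × log₂(0.6740)
H(p) = 0.9108
C = 1 - 0.9108 = 0.0892 bits/use


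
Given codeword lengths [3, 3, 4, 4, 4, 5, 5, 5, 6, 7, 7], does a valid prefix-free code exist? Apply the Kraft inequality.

Kraft inequality: Σ 2^(-l_i) ≤ 1 for prefix-free code
Calculating: 2^(-3) + 2^(-3) + 2^(-4) + 2^(-4) + 2^(-4) + 2^(-5) + 2^(-5) + 2^(-5) + 2^(-6) + 2^(-7) + 2^(-7)
= 0.125 + 0.125 + 0.0625 + 0.0625 + 0.0625 + 0.03125 + 0.03125 + 0.03125 + 0.015625 + 0.0078125 + 0.0078125
= 0.5625
Since 0.5625 ≤ 1, prefix-free code exists


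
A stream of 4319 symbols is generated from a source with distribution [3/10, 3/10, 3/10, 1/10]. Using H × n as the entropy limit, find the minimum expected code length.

Entropy H = 1.8955 bits/symbol
Minimum bits = H × n = 1.8955 × 4319
= 8186.50 bits


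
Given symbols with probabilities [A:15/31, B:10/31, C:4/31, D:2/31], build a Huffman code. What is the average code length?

Huffman tree construction:
Combine smallest probabilities repeatedly
Resulting codes:
  A: 0 (length 1)
  B: 11 (length 2)
  C: 101 (length 3)
  D: 100 (length 3)
Average length = Σ p(s) × length(s) = 1.7097 bits


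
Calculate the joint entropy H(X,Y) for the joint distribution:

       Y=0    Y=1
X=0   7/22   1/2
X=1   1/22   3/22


H(X,Y) = -Σ p(x,y) log₂ p(x,y)
  p(0,0)=7/22: -0.3182 × log₂(0.3182) = 0.5257
  p(0,1)=1/2: -0.5000 × log₂(0.5000) = 0.5000
  p(1,0)=1/22: -0.0455 × log₂(0.0455) = 0.2027
  p(1,1)=3/22: -0.1364 × log₂(0.1364) = 0.3920
H(X,Y) = 1.6203 bits


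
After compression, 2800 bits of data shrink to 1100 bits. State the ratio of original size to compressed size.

Compression ratio = Original / Compressed
= 2800 / 1100 = 2.55:1


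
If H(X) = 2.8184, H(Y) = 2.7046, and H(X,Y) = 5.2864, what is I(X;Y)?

I(X;Y) = H(X) + H(Y) - H(X,Y)
I(X;Y) = 2.8184 + 2.7046 - 5.2864 = 0.2366 bits


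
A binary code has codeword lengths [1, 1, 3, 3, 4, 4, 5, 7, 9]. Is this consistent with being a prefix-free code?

Kraft inequality: Σ 2^(-l_i) ≤ 1 for prefix-free code
Calculating: 2^(-1) + 2^(-1) + 2^(-3) + 2^(-3) + 2^(-4) + 2^(-4) + 2^(-5) + 2^(-7) + 2^(-9)
= 0.5 + 0.5 + 0.125 + 0.125 + 0.0625 + 0.0625 + 0.03125 + 0.0078125 + 0.001953125
= 1.4160
Since 1.4160 > 1, prefix-free code does not exist


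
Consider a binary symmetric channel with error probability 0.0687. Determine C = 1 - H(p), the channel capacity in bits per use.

For BSC with error probability p:
C = 1 - H(p) where H(p) is binary entropy
H(0.0687) = -0.0687 × log₂(0.0687) - 0.9313 × log₂(0.9313)
H(p) = 0.3611
C = 1 - 0.3611 = 0.6389 bits/use


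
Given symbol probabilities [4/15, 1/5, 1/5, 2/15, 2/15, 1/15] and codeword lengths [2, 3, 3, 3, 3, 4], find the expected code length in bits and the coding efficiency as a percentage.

Average length L = Σ p_i × l_i = 2.8000 bits
Entropy H = 2.4729 bits
Efficiency η = H/L × 100% = 88.32%


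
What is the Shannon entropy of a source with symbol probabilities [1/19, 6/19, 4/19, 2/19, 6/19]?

H(X) = -Σ p(x) log₂ p(x)
  -1/19 × log₂(1/19) = 0.2236
  -6/19 × log₂(6/19) = 0.5251
  -4/19 × log₂(4/19) = 0.4732
  -2/19 × log₂(2/19) = 0.3419
  -6/19 × log₂(6/19) = 0.5251
H(X) = 2.0890 bits


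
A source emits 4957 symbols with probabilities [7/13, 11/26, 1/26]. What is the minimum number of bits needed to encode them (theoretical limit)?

Entropy H = 1.1867 bits/symbol
Minimum bits = H × n = 1.1867 × 4957
= 5882.57 bits


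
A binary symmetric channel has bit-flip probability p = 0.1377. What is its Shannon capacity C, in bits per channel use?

For BSC with error probability p:
C = 1 - H(p) where H(p) is binary entropy
H(0.1377) = -0.1377 × log₂(0.1377) - 0.8623 × log₂(0.8623)
H(p) = 0.5782
C = 1 - 0.5782 = 0.4218 bits/use


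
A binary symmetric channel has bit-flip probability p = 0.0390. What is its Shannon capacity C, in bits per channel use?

For BSC with error probability p:
C = 1 - H(p) where H(p) is binary entropy
H(0.0390) = -0.0390 × log₂(0.0390) - 0.9610 × log₂(0.9610)
H(p) = 0.2377
C = 1 - 0.2377 = 0.7623 bits/use


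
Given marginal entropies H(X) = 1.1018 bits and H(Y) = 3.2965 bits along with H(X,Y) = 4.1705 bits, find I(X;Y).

I(X;Y) = H(X) + H(Y) - H(X,Y)
I(X;Y) = 1.1018 + 3.2965 - 4.1705 = 0.2278 bits


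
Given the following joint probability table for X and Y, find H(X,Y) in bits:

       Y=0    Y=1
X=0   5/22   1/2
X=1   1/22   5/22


H(X,Y) = -Σ p(x,y) log₂ p(x,y)
  p(0,0)=5/22: -0.2273 × log₂(0.2273) = 0.4858
  p(0,1)=1/2: -0.5000 × log₂(0.5000) = 0.5000
  p(1,0)=1/22: -0.0455 × log₂(0.0455) = 0.2027
  p(1,1)=5/22: -0.2273 × log₂(0.2273) = 0.4858
H(X,Y) = 1.6743 bits


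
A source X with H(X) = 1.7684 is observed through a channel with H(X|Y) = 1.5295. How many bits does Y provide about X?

I(X;Y) = H(X) - H(X|Y)
I(X;Y) = 1.7684 - 1.5295 = 0.2389 bits


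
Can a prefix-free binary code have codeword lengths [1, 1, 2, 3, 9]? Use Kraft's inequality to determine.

Kraft inequality: Σ 2^(-l_i) ≤ 1 for prefix-free code
Calculating: 2^(-1) + 2^(-1) + 2^(-2) + 2^(-3) + 2^(-9)
= 0.5 + 0.5 + 0.25 + 0.125 + 0.001953125
= 1.3770
Since 1.3770 > 1, prefix-free code does not exist


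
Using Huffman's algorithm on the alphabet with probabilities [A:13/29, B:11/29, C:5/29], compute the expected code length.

Huffman tree construction:
Combine smallest probabilities repeatedly
Resulting codes:
  A: 0 (length 1)
  B: 11 (length 2)
  C: 10 (length 2)
Average length = Σ p(s) × length(s) = 1.5517 bits


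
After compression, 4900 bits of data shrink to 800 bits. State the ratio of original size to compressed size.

Compression ratio = Original / Compressed
= 4900 / 800 = 6.12:1


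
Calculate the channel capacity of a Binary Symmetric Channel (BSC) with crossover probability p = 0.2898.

For BSC with error probability p:
C = 1 - H(p) where H(p) is binary entropy
H(0.2898) = -0.2898 × log₂(0.2898) - 0.7102 × log₂(0.7102)
H(p) = 0.8685
C = 1 - 0.8685 = 0.1315 bits/use


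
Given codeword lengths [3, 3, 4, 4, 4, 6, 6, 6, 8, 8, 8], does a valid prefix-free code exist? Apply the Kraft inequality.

Kraft inequality: Σ 2^(-l_i) ≤ 1 for prefix-free code
Calculating: 2^(-3) + 2^(-3) + 2^(-4) + 2^(-4) + 2^(-4) + 2^(-6) + 2^(-6) + 2^(-6) + 2^(-8) + 2^(-8) + 2^(-8)
= 0.125 + 0.125 + 0.0625 + 0.0625 + 0.0625 + 0.015625 + 0.015625 + 0.015625 + 0.00390625 + 0.00390625 + 0.00390625
= 0.4961
Since 0.4961 ≤ 1, prefix-free code exists


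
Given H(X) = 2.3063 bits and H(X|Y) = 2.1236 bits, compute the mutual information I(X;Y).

I(X;Y) = H(X) - H(X|Y)
I(X;Y) = 2.3063 - 2.1236 = 0.1827 bits


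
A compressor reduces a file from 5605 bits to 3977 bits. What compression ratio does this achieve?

Compression ratio = Original / Compressed
= 5605 / 3977 = 1.41:1


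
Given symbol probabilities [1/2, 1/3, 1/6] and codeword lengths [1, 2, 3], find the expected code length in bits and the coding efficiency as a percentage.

Average length L = Σ p_i × l_i = 1.6667 bits
Entropy H = 1.4591 bits
Efficiency η = H/L × 100% = 87.55%


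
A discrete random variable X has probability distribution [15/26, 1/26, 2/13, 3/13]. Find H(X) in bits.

H(X) = -Σ p(x) log₂ p(x)
  -15/26 × log₂(15/26) = 0.4578
  -1/26 × log₂(1/26) = 0.1808
  -2/13 × log₂(2/13) = 0.4155
  -3/13 × log₂(3/13) = 0.4882
H(X) = 1.5422 bits


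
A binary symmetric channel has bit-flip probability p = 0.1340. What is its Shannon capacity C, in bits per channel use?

For BSC with error probability p:
C = 1 - H(p) where H(p) is binary entropy
H(0.1340) = -0.1340 × log₂(0.1340) - 0.8660 × log₂(0.8660)
H(p) = 0.5683
C = 1 - 0.5683 = 0.4317 bits/use


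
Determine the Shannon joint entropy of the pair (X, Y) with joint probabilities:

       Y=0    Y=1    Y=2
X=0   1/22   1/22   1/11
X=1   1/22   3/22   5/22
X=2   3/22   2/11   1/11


H(X,Y) = -Σ p(x,y) log₂ p(x,y)
  p(0,0)=1/22: -0.0455 × log₂(0.0455) = 0.2027
  p(0,1)=1/22: -0.0455 × log₂(0.0455) = 0.2027
  p(0,2)=1/11: -0.0909 × log₂(0.0909) = 0.3145
  p(1,0)=1/22: -0.0455 × log₂(0.0455) = 0.2027
  p(1,1)=3/22: -0.1364 × log₂(0.1364) = 0.3920
  p(1,2)=5/22: -0.2273 × log₂(0.2273) = 0.4858
  p(2,0)=3/22: -0.1364 × log₂(0.1364) = 0.3920
  p(2,1)=2/11: -0.1818 × log₂(0.1818) = 0.4472
  p(2,2)=1/11: -0.0909 × log₂(0.0909) = 0.3145
H(X,Y) = 2.9540 bits


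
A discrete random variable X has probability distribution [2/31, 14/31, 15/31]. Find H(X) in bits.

H(X) = -Σ p(x) log₂ p(x)
  -2/31 × log₂(2/31) = 0.2551
  -14/31 × log₂(14/31) = 0.5179
  -15/31 × log₂(15/31) = 0.5068
H(X) = 1.2798 bits


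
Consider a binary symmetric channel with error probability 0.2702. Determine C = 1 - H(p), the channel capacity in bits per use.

For BSC with error probability p:
C = 1 - H(p) where H(p) is binary entropy
H(0.2702) = -0.2702 × log₂(0.2702) - 0.7298 × log₂(0.7298)
H(p) = 0.8418
C = 1 - 0.8418 = 0.1582 bits/use


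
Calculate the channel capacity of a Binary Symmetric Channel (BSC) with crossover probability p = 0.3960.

For BSC with error probability p:
C = 1 - H(p) where H(p) is binary entropy
H(0.3960) = -0.3960 × log₂(0.3960) - 0.6040 × log₂(0.6040)
H(p) = 0.9686
C = 1 - 0.9686 = 0.0314 bits/use


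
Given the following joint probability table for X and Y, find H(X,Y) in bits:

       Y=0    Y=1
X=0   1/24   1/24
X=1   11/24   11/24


H(X,Y) = -Σ p(x,y) log₂ p(x,y)
  p(0,0)=1/24: -0.0417 × log₂(0.0417) = 0.1910
  p(0,1)=1/24: -0.0417 × log₂(0.0417) = 0.1910
  p(1,0)=11/24: -0.4583 × log₂(0.4583) = 0.5159
  p(1,1)=11/24: -0.4583 × log₂(0.4583) = 0.5159
H(X,Y) = 1.4138 bits


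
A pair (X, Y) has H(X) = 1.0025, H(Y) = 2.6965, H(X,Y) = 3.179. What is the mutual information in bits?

I(X;Y) = H(X) + H(Y) - H(X,Y)
I(X;Y) = 1.0025 + 2.6965 - 3.179 = 0.52 bits


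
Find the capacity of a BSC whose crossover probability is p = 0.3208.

For BSC with error probability p:
C = 1 - H(p) where H(p) is binary entropy
H(0.3208) = -0.3208 × log₂(0.3208) - 0.6792 × log₂(0.6792)
H(p) = 0.9052
C = 1 - 0.9052 = 0.0948 bits/use


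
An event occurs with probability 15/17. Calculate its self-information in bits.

Information content I(x) = -log₂(p(x))
I = -log₂(15/17) = -log₂(0.8824)
I = 0.1806 bits


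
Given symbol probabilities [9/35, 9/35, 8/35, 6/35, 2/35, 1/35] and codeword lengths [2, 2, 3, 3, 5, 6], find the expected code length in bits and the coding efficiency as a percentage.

Average length L = Σ p_i × l_i = 2.6857 bits
Entropy H = 2.3130 bits
Efficiency η = H/L × 100% = 86.12%


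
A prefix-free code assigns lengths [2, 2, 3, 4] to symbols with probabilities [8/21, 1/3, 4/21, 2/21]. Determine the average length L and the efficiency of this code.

Average length L = Σ p_i × l_i = 2.3810 bits
Entropy H = 1.8375 bits
Efficiency η = H/L × 100% = 77.17%


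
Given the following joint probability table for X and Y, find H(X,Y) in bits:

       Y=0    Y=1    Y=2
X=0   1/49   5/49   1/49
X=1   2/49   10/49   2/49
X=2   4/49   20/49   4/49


H(X,Y) = -Σ p(x,y) log₂ p(x,y)
  p(0,0)=1/49: -0.0204 × log₂(0.0204) = 0.1146
  p(0,1)=5/49: -0.1020 × log₂(0.1020) = 0.3360
  p(0,2)=1/49: -0.0204 × log₂(0.0204) = 0.1146
  p(1,0)=2/49: -0.0408 × log₂(0.0408) = 0.1884
  p(1,1)=10/49: -0.2041 × log₂(0.2041) = 0.4679
  p(1,2)=2/49: -0.0408 × log₂(0.0408) = 0.1884
  p(2,0)=4/49: -0.0816 × log₂(0.0816) = 0.2951
  p(2,1)=20/49: -0.4082 × log₂(0.4082) = 0.5277
  p(2,2)=4/49: -0.0816 × log₂(0.0816) = 0.2951
H(X,Y) = 2.5276 bits


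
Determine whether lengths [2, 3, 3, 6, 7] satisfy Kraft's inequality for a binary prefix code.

Kraft inequality: Σ 2^(-l_i) ≤ 1 for prefix-free code
Calculating: 2^(-2) + 2^(-3) + 2^(-3) + 2^(-6) + 2^(-7)
= 0.25 + 0.125 + 0.125 + 0.015625 + 0.0078125
= 0.5234
Since 0.5234 ≤ 1, prefix-free code exists


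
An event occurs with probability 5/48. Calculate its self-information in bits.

Information content I(x) = -log₂(p(x))
I = -log₂(5/48) = -log₂(0.1042)
I = 3.2630 bits


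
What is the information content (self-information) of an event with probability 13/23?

Information content I(x) = -log₂(p(x))
I = -log₂(13/23) = -log₂(0.5652)
I = 0.8231 bits


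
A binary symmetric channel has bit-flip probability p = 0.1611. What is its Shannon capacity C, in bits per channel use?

For BSC with error probability p:
C = 1 - H(p) where H(p) is binary entropy
H(0.1611) = -0.1611 × log₂(0.1611) - 0.8389 × log₂(0.8389)
H(p) = 0.6369
C = 1 - 0.6369 = 0.3631 bits/use


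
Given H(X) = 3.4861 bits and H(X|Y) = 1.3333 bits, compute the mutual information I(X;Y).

I(X;Y) = H(X) - H(X|Y)
I(X;Y) = 3.4861 - 1.3333 = 2.1528 bits


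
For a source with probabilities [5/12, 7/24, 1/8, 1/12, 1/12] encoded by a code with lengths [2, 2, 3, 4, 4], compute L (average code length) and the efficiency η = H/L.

Average length L = Σ p_i × l_i = 2.4583 bits
Entropy H = 2.0172 bits
Efficiency η = H/L × 100% = 82.06%


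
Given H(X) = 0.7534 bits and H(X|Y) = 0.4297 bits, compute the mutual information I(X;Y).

I(X;Y) = H(X) - H(X|Y)
I(X;Y) = 0.7534 - 0.4297 = 0.3237 bits


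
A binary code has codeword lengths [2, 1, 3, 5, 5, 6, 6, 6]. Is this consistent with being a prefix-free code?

Kraft inequality: Σ 2^(-l_i) ≤ 1 for prefix-free code
Calculating: 2^(-2) + 2^(-1) + 2^(-3) + 2^(-5) + 2^(-5) + 2^(-6) + 2^(-6) + 2^(-6)
= 0.25 + 0.5 + 0.125 + 0.03125 + 0.03125 + 0.015625 + 0.015625 + 0.015625
= 0.9844
Since 0.9844 ≤ 1, prefix-free code exists


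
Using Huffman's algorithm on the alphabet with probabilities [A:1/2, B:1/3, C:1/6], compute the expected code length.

Huffman tree construction:
Combine smallest probabilities repeatedly
Resulting codes:
  A: 0 (length 1)
  B: 11 (length 2)
  C: 10 (length 2)
Average length = Σ p(s) × length(s) = 1.5000 bits


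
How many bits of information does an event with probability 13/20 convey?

Information content I(x) = -log₂(p(x))
I = -log₂(13/20) = -log₂(0.6500)
I = 0.6215 bits


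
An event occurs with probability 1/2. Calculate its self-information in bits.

Information content I(x) = -log₂(p(x))
I = -log₂(1/2) = -log₂(0.5000)
I = 1.0000 bits


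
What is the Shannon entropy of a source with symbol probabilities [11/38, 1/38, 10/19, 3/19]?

H(X) = -Σ p(x) log₂ p(x)
  -11/38 × log₂(11/38) = 0.5177
  -1/38 × log₂(1/38) = 0.1381
  -10/19 × log₂(10/19) = 0.4874
  -3/19 × log₂(3/19) = 0.4205
H(X) = 1.5637 bits


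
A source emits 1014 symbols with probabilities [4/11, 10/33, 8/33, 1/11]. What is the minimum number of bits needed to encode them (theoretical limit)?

Entropy H = 1.8628 bits/symbol
Minimum bits = H × n = 1.8628 × 1014
= 1888.85 bits


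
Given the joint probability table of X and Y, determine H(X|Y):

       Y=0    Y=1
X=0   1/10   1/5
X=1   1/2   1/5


H(X|Y) = Σ_y p(y) H(X|Y=y)
  p(Y=0) = 3/5, H(X|Y=0) = 0.6500
  p(Y=1) = 2/5, H(X|Y=1) = 1.0000
H(X|Y) = 0.6000×0.6500 + 0.4000×1.0000 = 0.7900 bits


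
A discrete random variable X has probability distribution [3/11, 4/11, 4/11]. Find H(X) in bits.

H(X) = -Σ p(x) log₂ p(x)
  -3/11 × log₂(3/11) = 0.5112
  -4/11 × log₂(4/11) = 0.5307
  -4/11 × log₂(4/11) = 0.5307
H(X) = 1.5726 bits


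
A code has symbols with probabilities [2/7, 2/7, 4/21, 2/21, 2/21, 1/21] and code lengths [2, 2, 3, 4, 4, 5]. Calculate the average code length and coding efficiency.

Average length L = Σ p_i × l_i = 2.7143 bits
Entropy H = 2.3438 bits
Efficiency η = H/L × 100% = 86.35%


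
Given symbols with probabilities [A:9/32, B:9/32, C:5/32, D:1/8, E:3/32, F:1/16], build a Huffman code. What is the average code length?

Huffman tree construction:
Combine smallest probabilities repeatedly
Resulting codes:
  A: 01 (length 2)
  B: 10 (length 2)
  C: 111 (length 3)
  D: 110 (length 3)
  E: 001 (length 3)
  F: 000 (length 3)
Average length = Σ p(s) × length(s) = 2.4375 bits


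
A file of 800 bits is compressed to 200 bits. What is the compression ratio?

Compression ratio = Original / Compressed
= 800 / 200 = 4.00:1


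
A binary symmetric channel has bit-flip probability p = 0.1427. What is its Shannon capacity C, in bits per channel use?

For BSC with error probability p:
C = 1 - H(p) where H(p) is binary entropy
H(0.1427) = -0.1427 × log₂(0.1427) - 0.8573 × log₂(0.8573)
H(p) = 0.5913
C = 1 - 0.5913 = 0.4087 bits/use


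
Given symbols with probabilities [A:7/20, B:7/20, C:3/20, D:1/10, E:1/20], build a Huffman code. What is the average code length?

Huffman tree construction:
Combine smallest probabilities repeatedly
Resulting codes:
  A: 11 (length 2)
  B: 0 (length 1)
  C: 100 (length 3)
  D: 1011 (length 4)
  E: 1010 (length 4)
Average length = Σ p(s) × length(s) = 2.1000 bits


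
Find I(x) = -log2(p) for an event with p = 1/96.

Information content I(x) = -log₂(p(x))
I = -log₂(1/96) = -log₂(0.0104)
I = 6.5850 bits


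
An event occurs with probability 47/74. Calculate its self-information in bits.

Information content I(x) = -log₂(p(x))
I = -log₂(47/74) = -log₂(0.6351)
I = 0.6549 bits


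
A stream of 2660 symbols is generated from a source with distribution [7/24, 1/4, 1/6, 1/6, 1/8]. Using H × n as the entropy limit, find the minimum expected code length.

Entropy H = 2.2551 bits/symbol
Minimum bits = H × n = 2.2551 × 2660
= 5998.63 bits


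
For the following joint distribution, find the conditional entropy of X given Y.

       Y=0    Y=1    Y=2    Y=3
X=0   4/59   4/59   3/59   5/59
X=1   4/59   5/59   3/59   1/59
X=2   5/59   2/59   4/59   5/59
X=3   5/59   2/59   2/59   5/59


H(X|Y) = Σ_y p(y) H(X|Y=y)
  p(Y=0) = 18/59, H(X|Y=0) = 1.9911
  p(Y=1) = 13/59, H(X|Y=1) = 1.8843
  p(Y=2) = 12/59, H(X|Y=2) = 1.9591
  p(Y=3) = 16/59, H(X|Y=3) = 1.8232
H(X|Y) = 0.3051×1.9911 + 0.2203×1.8843 + 0.2034×1.9591 + 0.2712×1.8232 = 1.9155 bits


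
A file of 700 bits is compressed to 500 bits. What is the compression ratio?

Compression ratio = Original / Compressed
= 700 / 500 = 1.40:1


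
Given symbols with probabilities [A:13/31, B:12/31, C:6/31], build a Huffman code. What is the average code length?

Huffman tree construction:
Combine smallest probabilities repeatedly
Resulting codes:
  A: 0 (length 1)
  B: 11 (length 2)
  C: 10 (length 2)
Average length = Σ p(s) × length(s) = 1.5806 bits


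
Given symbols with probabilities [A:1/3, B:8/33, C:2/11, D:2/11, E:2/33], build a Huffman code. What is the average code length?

Huffman tree construction:
Combine smallest probabilities repeatedly
Resulting codes:
  A: 11 (length 2)
  B: 01 (length 2)
  C: 101 (length 3)
  D: 00 (length 2)
  E: 100 (length 3)
Average length = Σ p(s) × length(s) = 2.2424 bits


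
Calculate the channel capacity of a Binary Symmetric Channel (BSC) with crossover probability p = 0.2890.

For BSC with error probability p:
C = 1 - H(p) where H(p) is binary entropy
H(0.2890) = -0.2890 × log₂(0.2890) - 0.7110 × log₂(0.7110)
H(p) = 0.8674
C = 1 - 0.8674 = 0.1326 bits/use


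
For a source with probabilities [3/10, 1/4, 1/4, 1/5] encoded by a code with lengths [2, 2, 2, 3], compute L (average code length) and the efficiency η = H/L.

Average length L = Σ p_i × l_i = 2.2000 bits
Entropy H = 1.9855 bits
Efficiency η = H/L × 100% = 90.25%


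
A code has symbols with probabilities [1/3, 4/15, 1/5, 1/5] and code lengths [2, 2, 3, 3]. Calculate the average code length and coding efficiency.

Average length L = Σ p_i × l_i = 2.4000 bits
Entropy H = 1.9656 bits
Efficiency η = H/L × 100% = 81.90%


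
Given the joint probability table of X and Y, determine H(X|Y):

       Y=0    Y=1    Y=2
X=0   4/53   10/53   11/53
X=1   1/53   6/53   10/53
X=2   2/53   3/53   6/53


H(X|Y) = Σ_y p(y) H(X|Y=y)
  p(Y=0) = 7/53, H(X|Y=0) = 1.3788
  p(Y=1) = 19/53, H(X|Y=1) = 1.4330
  p(Y=2) = 27/53, H(X|Y=2) = 1.5407
H(X|Y) = 0.1321×1.3788 + 0.3585×1.4330 + 0.5094×1.5407 = 1.4807 bits


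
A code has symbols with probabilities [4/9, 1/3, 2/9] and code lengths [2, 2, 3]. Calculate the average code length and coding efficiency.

Average length L = Σ p_i × l_i = 2.2222 bits
Entropy H = 1.5305 bits
Efficiency η = H/L × 100% = 68.87%


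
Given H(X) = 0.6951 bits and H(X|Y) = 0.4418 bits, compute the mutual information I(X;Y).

I(X;Y) = H(X) - H(X|Y)
I(X;Y) = 0.6951 - 0.4418 = 0.2533 bits


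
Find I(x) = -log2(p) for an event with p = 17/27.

Information content I(x) = -log₂(p(x))
I = -log₂(17/27) = -log₂(0.6296)
I = 0.6674 bits


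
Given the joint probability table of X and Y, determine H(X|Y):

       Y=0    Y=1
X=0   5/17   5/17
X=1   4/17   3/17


H(X|Y) = Σ_y p(y) H(X|Y=y)
  p(Y=0) = 9/17, H(X|Y=0) = 0.9911
  p(Y=1) = 8/17, H(X|Y=1) = 0.9544
H(X|Y) = 0.5294×0.9911 + 0.4706×0.9544 = 0.9738 bits


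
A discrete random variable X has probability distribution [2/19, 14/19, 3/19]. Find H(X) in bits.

H(X) = -Σ p(x) log₂ p(x)
  -2/19 × log₂(2/19) = 0.3419
  -14/19 × log₂(14/19) = 0.3246
  -3/19 × log₂(3/19) = 0.4205
H(X) = 1.0870 bits


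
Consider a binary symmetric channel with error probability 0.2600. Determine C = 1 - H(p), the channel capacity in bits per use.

For BSC with error probability p:
C = 1 - H(p) where H(p) is binary entropy
H(0.2600) = -0.2600 × log₂(0.2600) - 0.7400 × log₂(0.7400)
H(p) = 0.8267
C = 1 - 0.8267 = 0.1733 bits/use


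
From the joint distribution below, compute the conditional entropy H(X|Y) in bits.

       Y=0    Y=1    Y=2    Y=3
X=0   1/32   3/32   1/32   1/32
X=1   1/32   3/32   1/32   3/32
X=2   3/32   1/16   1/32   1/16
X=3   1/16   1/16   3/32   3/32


H(X|Y) = Σ_y p(y) H(X|Y=y)
  p(Y=0) = 7/32, H(X|Y=0) = 1.8424
  p(Y=1) = 5/16, H(X|Y=1) = 1.9710
  p(Y=2) = 3/16, H(X|Y=2) = 1.7925
  p(Y=3) = 9/32, H(X|Y=3) = 1.8911
H(X|Y) = 0.2188×1.8424 + 0.3125×1.9710 + 0.1875×1.7925 + 0.2812×1.8911 = 1.8869 bits


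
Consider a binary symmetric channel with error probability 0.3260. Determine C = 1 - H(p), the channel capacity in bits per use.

For BSC with error probability p:
C = 1 - H(p) where H(p) is binary entropy
H(0.3260) = -0.3260 × log₂(0.3260) - 0.6740 × log₂(0.6740)
H(p) = 0.9108
C = 1 - 0.9108 = 0.0892 bits/use


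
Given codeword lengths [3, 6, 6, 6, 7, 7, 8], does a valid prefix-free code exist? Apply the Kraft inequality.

Kraft inequality: Σ 2^(-l_i) ≤ 1 for prefix-free code
Calculating: 2^(-3) + 2^(-6) + 2^(-6) + 2^(-6) + 2^(-7) + 2^(-7) + 2^(-8)
= 0.125 + 0.015625 + 0.015625 + 0.015625 + 0.0078125 + 0.0078125 + 0.00390625
= 0.1914
Since 0.1914 ≤ 1, prefix-free code exists


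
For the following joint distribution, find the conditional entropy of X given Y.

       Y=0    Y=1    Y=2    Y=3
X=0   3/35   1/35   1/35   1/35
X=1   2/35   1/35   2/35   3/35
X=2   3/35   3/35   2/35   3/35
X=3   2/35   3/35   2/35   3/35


H(X|Y) = Σ_y p(y) H(X|Y=y)
  p(Y=0) = 2/7, H(X|Y=0) = 1.9710
  p(Y=1) = 8/35, H(X|Y=1) = 1.8113
  p(Y=2) = 1/5, H(X|Y=2) = 1.9502
  p(Y=3) = 2/7, H(X|Y=3) = 1.8955
H(X|Y) = 0.2857×1.9710 + 0.2286×1.8113 + 0.2000×1.9502 + 0.2857×1.8955 = 1.9087 bits


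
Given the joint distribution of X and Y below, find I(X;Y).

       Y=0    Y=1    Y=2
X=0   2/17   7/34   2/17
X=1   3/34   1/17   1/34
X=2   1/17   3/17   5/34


H(X) = 1.4928, H(Y) = 1.5477, H(X,Y) = 2.9838
I(X;Y) = H(X) + H(Y) - H(X,Y) = 0.0567 bits


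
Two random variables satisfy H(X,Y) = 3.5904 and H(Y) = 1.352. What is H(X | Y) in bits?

Chain rule: H(X,Y) = H(X|Y) + H(Y)
H(X|Y) = H(X,Y) - H(Y) = 3.5904 - 1.352 = 2.2384 bits


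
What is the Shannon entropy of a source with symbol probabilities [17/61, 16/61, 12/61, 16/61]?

H(X) = -Σ p(x) log₂ p(x)
  -17/61 × log₂(17/61) = 0.5137
  -16/61 × log₂(16/61) = 0.5064
  -12/61 × log₂(12/61) = 0.4615
  -16/61 × log₂(16/61) = 0.5064
H(X) = 1.9880 bits


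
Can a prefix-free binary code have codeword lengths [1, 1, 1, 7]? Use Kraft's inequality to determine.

Kraft inequality: Σ 2^(-l_i) ≤ 1 for prefix-free code
Calculating: 2^(-1) + 2^(-1) + 2^(-1) + 2^(-7)
= 0.5 + 0.5 + 0.5 + 0.0078125
= 1.5078
Since 1.5078 > 1, prefix-free code does not exist
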